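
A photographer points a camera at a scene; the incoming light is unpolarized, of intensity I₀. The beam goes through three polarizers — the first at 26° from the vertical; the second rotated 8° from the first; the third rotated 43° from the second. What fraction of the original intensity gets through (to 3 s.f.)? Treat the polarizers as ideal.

Unpolarized light through the first polarizer → I₁ = ½ I₀, now polarized at 26°.
I₂ = I₁ cos²(8°) = 0.5 · 0.9806 I₀ = 0.4903 I₀.
I₃ = I₂ cos²(43°) = 0.4903 · 0.5349 I₀ = 0.2623 I₀.
Transmitted fraction = 0.2623.

≈ 0.262 I₀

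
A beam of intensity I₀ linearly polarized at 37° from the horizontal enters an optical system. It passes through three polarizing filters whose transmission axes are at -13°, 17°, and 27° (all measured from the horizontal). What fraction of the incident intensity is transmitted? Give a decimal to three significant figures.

I₁ = I₀ cos²(-13° − 37°) = I₀ cos²(50°) = 0.4132 I₀.
I₂ = I₁ cos²(17° + 13°) = 0.4132 I₀ · cos²(30°) = 0.3099 I₀.
I₃ = I₂ cos²(27° − 17°) = 0.3099 I₀ · cos²(10°) = 0.3005 I₀.
Transmitted fraction = 0.3005.

≈ 0.301 I₀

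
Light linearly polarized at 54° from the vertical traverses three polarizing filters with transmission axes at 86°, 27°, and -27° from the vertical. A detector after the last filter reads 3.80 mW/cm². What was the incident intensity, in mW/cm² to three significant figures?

I₁ = I₀ cos²(86° − 54°) = I₀ cos²(32°) = 0.7192 I₀.
I₂ = I₁ cos²(27° − 86°) = 0.7192 I₀ · cos²(59°) = 0.1908 I₀.
I₃ = I₂ cos²(-27° − 27°) = 0.1908 I₀ · cos²(54°) = 0.06591 I₀.
So 3.80 mW/cm² = 0.06591 I₀, giving I₀ = 3.80/0.06591 = 57.65 mW/cm².

I₀ ≈ 57.7 mW/cm²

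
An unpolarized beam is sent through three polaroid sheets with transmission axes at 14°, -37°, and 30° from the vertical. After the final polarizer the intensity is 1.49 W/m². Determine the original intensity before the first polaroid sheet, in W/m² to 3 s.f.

I₀ ≈ 49.3 W/m²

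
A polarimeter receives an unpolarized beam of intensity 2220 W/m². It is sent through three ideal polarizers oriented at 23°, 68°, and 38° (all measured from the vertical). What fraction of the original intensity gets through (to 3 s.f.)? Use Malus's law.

Unpolarized light through the first polarizer → I₁ = 2220 W/m²/2 = 1110 W/m², polarized at 23°.
I₂ = I₁ · cos²(45°) = 1110 · 0.5 = 555 W/m².
I₃ = I₂ · cos²(30°) = 555 · 0.75 = 416.3 W/m².
Transmitted fraction = 0.1875.

I/I₀ ≈ 0.188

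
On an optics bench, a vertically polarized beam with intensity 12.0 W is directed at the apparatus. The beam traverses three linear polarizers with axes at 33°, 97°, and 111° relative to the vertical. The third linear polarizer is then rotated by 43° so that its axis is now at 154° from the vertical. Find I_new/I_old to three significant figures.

Before rotation:
I₁ = I₀ cos²(33° − 0°) = I₀ cos²(33°) = 0.7034 I₀.
I₂ = I₁ cos²(97° − 33°) = 0.7034 I₀ · cos²(64°) = 0.1352 I₀.
I₃ = I₂ cos²(111° − 97°) = 0.1352 I₀ · cos²(14°) = 0.1273 I₀.
After rotation:
I₁ = I₀ cos²(33° − 0°) = I₀ cos²(33°) = 0.7034 I₀.
I₂ = I₁ cos²(97° − 33°) = 0.7034 I₀ · cos²(64°) = 0.1352 I₀.
I₃ = I₂ cos²(154° − 97°) = 0.1352 I₀ · cos²(57°) = 0.04009 I₀.
Ratio = 0.04009 / 0.1273 = 0.3151.

I_new/I_old ≈ 0.315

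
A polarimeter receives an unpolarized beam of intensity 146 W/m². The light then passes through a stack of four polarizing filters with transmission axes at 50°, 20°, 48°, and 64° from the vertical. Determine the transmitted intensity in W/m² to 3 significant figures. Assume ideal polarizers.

Unpolarized light through the first polarizer → I₁ = 146 W/m²/2 = 73 W/m², polarized at 50°.
I₂ = I₁ · cos²(30°) = 73 · 0.75 = 54.75 W/m².
I₃ = I₂ · cos²(28°) = 54.75 · 0.7796 = 42.68 W/m².
I₄ = I₃ · cos²(16°) = 42.68 · 0.924 = 39.44 W/m².

I ≈ 39.4 W/m²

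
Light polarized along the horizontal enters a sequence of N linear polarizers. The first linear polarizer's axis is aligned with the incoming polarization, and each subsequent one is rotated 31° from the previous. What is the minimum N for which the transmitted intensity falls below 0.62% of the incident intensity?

N = 18

First polarizer is aligned with the polarization: full transmission.
Each further stage multiplies by cos²(31°) = 0.7347.
After N polarizers: T = 0.7347^(N−1). Require T < 0.0062 ⇒ N−1 > ln(0.0062)/ln(0.7347) = 16.49, so N−1 ≥ 17 and N = 18.
Check: N=18 gives T = 0.005299 < 0.0062; N=17 gives T = 0.007213.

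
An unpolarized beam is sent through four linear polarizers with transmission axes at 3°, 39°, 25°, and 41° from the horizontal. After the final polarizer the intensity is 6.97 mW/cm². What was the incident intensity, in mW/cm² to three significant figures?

Unpolarized light through the first polarizer → I₁ = ½ I₀, now polarized at 3°.
I₂ = I₁ cos²(39° − 3°) = 0.5 I₀ · cos²(36°) = 0.3273 I₀.
I₃ = I₂ cos²(25° − 39°) = 0.3273 I₀ · cos²(14°) = 0.3081 I₀.
I₄ = I₃ cos²(41° − 25°) = 0.3081 I₀ · cos²(16°) = 0.2847 I₀.
So 6.97 mW/cm² = 0.2847 I₀, giving I₀ = 6.97/0.2847 = 24.48 mW/cm².

I₀ ≈ 24.5 mW/cm²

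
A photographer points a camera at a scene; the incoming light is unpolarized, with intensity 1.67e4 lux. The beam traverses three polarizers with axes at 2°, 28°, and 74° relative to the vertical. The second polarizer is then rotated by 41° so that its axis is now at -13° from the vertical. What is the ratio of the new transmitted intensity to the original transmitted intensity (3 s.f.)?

Before rotation:
Unpolarized light through the first polarizer → I₁ = ½ I₀, now polarized at 2°.
I₂ = I₁ cos²(28° − 2°) = 0.5 I₀ · cos²(26°) = 0.4039 I₀.
I₃ = I₂ cos²(74° − 28°) = 0.4039 I₀ · cos²(46°) = 0.1949 I₀.
After rotation:
Unpolarized light through the first polarizer → I₁ = ½ I₀, now polarized at 2°.
I₂ = I₁ cos²(-13° − 2°) = 0.5 I₀ · cos²(15°) = 0.4665 I₀.
I₃ = I₂ cos²(74° + 13°) = 0.4665 I₀ · cos²(87°) = 0.001278 I₀.
Ratio = 0.001278 / 0.1949 = 0.006556.

I_new/I_old ≈ 0.00656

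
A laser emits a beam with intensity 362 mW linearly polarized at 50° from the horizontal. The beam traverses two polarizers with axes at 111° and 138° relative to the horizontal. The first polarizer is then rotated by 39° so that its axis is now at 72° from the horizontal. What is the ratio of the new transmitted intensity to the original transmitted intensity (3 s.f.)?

I_new/I_old ≈ 0.762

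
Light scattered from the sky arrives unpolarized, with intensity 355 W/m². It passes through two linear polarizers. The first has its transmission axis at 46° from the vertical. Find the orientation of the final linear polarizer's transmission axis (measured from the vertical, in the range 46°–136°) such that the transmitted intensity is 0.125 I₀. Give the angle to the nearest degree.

θ ≈ 106°

Unpolarized light through the first polarizer → I₁ = ½ I₀, now polarized at 46°.
Need I₂/I₀ = 0.125, so cos²(θ − 46°) = 0.125 / 0.5 = 0.25.
θ − 46° = arccos(√0.25) = 60.0°, giving θ ≈ 46 + 60.0 = 106.0°.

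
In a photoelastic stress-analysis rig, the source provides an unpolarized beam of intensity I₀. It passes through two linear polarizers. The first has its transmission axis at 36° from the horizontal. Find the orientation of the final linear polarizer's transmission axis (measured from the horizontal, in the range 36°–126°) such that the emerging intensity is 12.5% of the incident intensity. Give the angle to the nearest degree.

θ ≈ 96°

Unpolarized light through the first polarizer → I₁ = ½ I₀, now polarized at 36°.
Need I₂/I₀ = 0.125, so cos²(θ − 36°) = 0.125 / 0.5 = 0.25.
θ − 36° = arccos(√0.25) = 60.0°, giving θ ≈ 36 + 60.0 = 96.0°.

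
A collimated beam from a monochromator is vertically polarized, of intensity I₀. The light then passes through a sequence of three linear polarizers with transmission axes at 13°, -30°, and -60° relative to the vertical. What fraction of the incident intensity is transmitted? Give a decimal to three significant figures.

I₁ = I₀ cos²(13° − 0°) = I₀ cos²(13°) = 0.9494 I₀.
I₂ = I₁ cos²(-30° − 13°) = 0.9494 I₀ · cos²(43°) = 0.5078 I₀.
I₃ = I₂ cos²(-60° + 30°) = 0.5078 I₀ · cos²(30°) = 0.3809 I₀.
Transmitted fraction = 0.3809.

≈ 0.381 I₀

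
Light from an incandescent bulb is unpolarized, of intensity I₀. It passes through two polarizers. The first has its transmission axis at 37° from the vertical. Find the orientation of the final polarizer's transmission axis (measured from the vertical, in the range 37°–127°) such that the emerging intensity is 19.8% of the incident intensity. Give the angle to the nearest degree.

θ ≈ 88°

Unpolarized light through the first polarizer → I₁ = ½ I₀, now polarized at 37°.
Need I₂/I₀ = 0.198, so cos²(θ − 37°) = 0.198 / 0.5 = 0.396.
θ − 37° = arccos(√0.396) = 51.0°, giving θ ≈ 37 + 51.0 = 88.0°.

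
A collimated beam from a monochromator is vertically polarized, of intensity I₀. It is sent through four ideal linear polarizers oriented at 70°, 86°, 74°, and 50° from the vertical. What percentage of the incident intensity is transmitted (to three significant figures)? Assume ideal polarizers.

≈ 8.63%

I₁ = I₀ cos²(70° − 0°) = I₀ cos²(70°) = 0.117 I₀.
I₂ = I₁ cos²(86° − 70°) = 0.117 I₀ · cos²(16°) = 0.1081 I₀.
I₃ = I₂ cos²(74° − 86°) = 0.1081 I₀ · cos²(12°) = 0.1034 I₀.
I₄ = I₃ cos²(50° − 74°) = 0.1034 I₀ · cos²(24°) = 0.08631 I₀.
That is 8.631% of the incident intensity.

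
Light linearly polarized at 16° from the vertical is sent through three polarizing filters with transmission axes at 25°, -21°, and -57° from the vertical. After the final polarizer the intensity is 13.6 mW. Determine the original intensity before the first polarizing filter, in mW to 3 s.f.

I₁ = I₀ cos²(25° − 16°) = I₀ cos²(9°) = 0.9755 I₀.
I₂ = I₁ cos²(-21° − 25°) = 0.9755 I₀ · cos²(46°) = 0.4707 I₀.
I₃ = I₂ cos²(-57° + 21°) = 0.4707 I₀ · cos²(36°) = 0.3081 I₀.
So 13.6 mW = 0.3081 I₀, giving I₀ = 13.6/0.3081 = 44.14 mW.

I₀ ≈ 44.1 mW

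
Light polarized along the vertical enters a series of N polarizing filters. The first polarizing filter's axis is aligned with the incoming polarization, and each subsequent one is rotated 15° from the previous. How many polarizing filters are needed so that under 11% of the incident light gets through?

N = 33

First polarizer is aligned with the polarization: full transmission.
Each further stage multiplies by cos²(15°) = 0.933.
After N polarizers: T = 0.933^(N−1). Require T < 0.11 ⇒ N−1 > ln(0.11)/ln(0.933) = 31.83, so N−1 ≥ 32 and N = 33.
Check: N=33 gives T = 0.1087 < 0.11; N=32 gives T = 0.1166.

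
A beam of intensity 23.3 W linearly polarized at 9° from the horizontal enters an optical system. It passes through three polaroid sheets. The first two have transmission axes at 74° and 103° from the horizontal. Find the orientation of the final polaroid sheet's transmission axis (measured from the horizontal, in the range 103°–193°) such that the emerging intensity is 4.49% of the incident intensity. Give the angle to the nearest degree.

θ ≈ 158°

I₁ = I₀ cos²(74° − 9°) = I₀ cos²(65°) = 0.1786 I₀.
I₂ = I₁ cos²(103° − 74°) = 0.1786 I₀ · cos²(29°) = 0.1366 I₀.
Need I₃/I₀ = 0.0449, so cos²(θ − 103°) = 0.0449 / 0.1366 = 0.3286.
θ − 103° = arccos(√0.3286) = 55.0°, giving θ ≈ 103 + 55.0 = 158.0°.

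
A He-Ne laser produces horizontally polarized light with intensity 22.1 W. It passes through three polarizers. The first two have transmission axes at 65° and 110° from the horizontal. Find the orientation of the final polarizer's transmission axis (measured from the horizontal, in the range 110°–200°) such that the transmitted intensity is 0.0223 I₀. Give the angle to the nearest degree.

θ ≈ 170°

I₁ = I₀ cos²(65° − 0°) = I₀ cos²(65°) = 0.1786 I₀.
I₂ = I₁ cos²(110° − 65°) = 0.1786 I₀ · cos²(45°) = 0.0893 I₀.
Need I₃/I₀ = 0.0223, so cos²(θ − 110°) = 0.0223 / 0.0893 = 0.2497.
θ − 110° = arccos(√0.2497) = 60.0°, giving θ ≈ 110 + 60.0 = 170.0°.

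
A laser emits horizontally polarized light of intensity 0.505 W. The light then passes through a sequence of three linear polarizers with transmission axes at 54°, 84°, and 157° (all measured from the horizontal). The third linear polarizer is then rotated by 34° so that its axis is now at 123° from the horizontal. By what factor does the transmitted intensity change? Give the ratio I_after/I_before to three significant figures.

Before rotation:
I₁ = I₀ cos²(54° − 0°) = I₀ cos²(54°) = 0.3455 I₀.
I₂ = I₁ cos²(84° − 54°) = 0.3455 I₀ · cos²(30°) = 0.2591 I₀.
I₃ = I₂ cos²(157° − 84°) = 0.2591 I₀ · cos²(73°) = 0.02215 I₀.
After rotation:
I₁ = I₀ cos²(54° − 0°) = I₀ cos²(54°) = 0.3455 I₀.
I₂ = I₁ cos²(84° − 54°) = 0.3455 I₀ · cos²(30°) = 0.2591 I₀.
I₃ = I₂ cos²(123° − 84°) = 0.2591 I₀ · cos²(39°) = 0.1565 I₀.
Ratio = 0.1565 / 0.02215 = 7.065.

I_new/I_old ≈ 7.07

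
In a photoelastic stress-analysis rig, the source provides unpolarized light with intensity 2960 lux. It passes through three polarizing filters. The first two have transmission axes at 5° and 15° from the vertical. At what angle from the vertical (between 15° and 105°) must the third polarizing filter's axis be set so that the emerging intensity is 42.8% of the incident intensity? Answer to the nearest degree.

θ ≈ 35°

Unpolarized light through the first polarizer → I₁ = ½ I₀, now polarized at 5°.
I₂ = I₁ cos²(15° − 5°) = 0.5 I₀ · cos²(10°) = 0.4849 I₀.
Need I₃/I₀ = 0.428, so cos²(θ − 15°) = 0.428 / 0.4849 = 0.8826.
θ − 15° = arccos(√0.8826) = 20.0°, giving θ ≈ 15 + 20.0 = 35.0°.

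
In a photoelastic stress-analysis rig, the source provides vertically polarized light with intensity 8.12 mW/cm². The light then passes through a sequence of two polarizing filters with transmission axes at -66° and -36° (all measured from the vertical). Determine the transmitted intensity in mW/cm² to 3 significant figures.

I₁ = 8.12 mW/cm² · cos²(66°) = 1.343 mW/cm².
I₂ = I₁ · cos²(30°) = 1.343 · 0.75 = 1.007 mW/cm².

I ≈ 1.01 mW/cm²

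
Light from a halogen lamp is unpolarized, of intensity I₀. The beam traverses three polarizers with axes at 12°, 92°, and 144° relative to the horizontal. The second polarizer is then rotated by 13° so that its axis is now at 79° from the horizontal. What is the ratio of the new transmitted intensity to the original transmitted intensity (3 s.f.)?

I_new/I_old ≈ 2.39

Before rotation:
Unpolarized light through the first polarizer → I₁ = ½ I₀, now polarized at 12°.
I₂ = I₁ cos²(92° − 12°) = 0.5 I₀ · cos²(80°) = 0.01508 I₀.
I₃ = I₂ cos²(144° − 92°) = 0.01508 I₀ · cos²(52°) = 0.005715 I₀.
After rotation:
Unpolarized light through the first polarizer → I₁ = ½ I₀, now polarized at 12°.
I₂ = I₁ cos²(79° − 12°) = 0.5 I₀ · cos²(67°) = 0.07634 I₀.
I₃ = I₂ cos²(144° − 79°) = 0.07634 I₀ · cos²(65°) = 0.01363 I₀.
Ratio = 0.01363 / 0.005715 = 2.386.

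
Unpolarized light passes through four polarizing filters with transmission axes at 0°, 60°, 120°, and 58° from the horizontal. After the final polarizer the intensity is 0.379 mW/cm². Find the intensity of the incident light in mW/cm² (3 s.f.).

I₀ ≈ 55.0 mW/cm²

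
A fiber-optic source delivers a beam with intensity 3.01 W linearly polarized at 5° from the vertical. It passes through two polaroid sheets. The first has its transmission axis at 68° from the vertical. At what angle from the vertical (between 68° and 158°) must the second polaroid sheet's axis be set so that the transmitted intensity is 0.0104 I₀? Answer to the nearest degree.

I₁ = I₀ cos²(68° − 5°) = I₀ cos²(63°) = 0.2061 I₀.
Need I₂/I₀ = 0.0104, so cos²(θ − 68°) = 0.0104 / 0.2061 = 0.05046.
θ − 68° = arccos(√0.05046) = 77.0°, giving θ ≈ 68 + 77.0 = 145.0°.

θ ≈ 145°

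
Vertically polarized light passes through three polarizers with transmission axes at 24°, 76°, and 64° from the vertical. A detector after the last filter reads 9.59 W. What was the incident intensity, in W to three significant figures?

I₀ ≈ 31.7 W

I₁ = I₀ cos²(24° − 0°) = I₀ cos²(24°) = 0.8346 I₀.
I₂ = I₁ cos²(76° − 24°) = 0.8346 I₀ · cos²(52°) = 0.3163 I₀.
I₃ = I₂ cos²(64° − 76°) = 0.3163 I₀ · cos²(12°) = 0.3027 I₀.
So 9.59 W = 0.3027 I₀, giving I₀ = 9.59/0.3027 = 31.69 W.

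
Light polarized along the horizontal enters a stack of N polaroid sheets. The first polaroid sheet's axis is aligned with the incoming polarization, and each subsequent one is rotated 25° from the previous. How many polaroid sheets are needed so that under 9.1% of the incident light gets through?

N = 14

First polarizer is aligned with the polarization: full transmission.
Each further stage multiplies by cos²(25°) = 0.8214.
After N polarizers: T = 0.8214^(N−1). Require T < 0.091 ⇒ N−1 > ln(0.091)/ln(0.8214) = 12.18, so N−1 ≥ 13 and N = 14.
Check: N=14 gives T = 0.07748 < 0.091; N=13 gives T = 0.09432.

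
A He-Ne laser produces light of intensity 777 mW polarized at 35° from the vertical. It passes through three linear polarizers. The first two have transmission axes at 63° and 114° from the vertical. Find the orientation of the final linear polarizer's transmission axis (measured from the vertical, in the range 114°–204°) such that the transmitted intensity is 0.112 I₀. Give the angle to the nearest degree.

θ ≈ 167°

By Malus's law, I₁ = I₀ cos²(63° − 35°) = I₀ cos²(28°) = 0.7796 I₀.
I₂ = I₁ cos²(114° − 63°) = 0.7796 I₀ · cos²(51°) = 0.3088 I₀.
Need I₃/I₀ = 0.112, so cos²(θ − 114°) = 0.112 / 0.3088 = 0.3627.
θ − 114° = arccos(√0.3627) = 53.0°, giving θ ≈ 114 + 53.0 = 167.0°.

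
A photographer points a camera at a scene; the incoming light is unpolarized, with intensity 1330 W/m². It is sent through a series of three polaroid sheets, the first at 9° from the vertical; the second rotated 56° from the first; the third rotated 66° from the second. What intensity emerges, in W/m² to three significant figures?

Unpolarized light through the first polarizer → I₁ = 1330 W/m²/2 = 665 W/m², polarized at 9°.
I₂ = I₁ · cos²(56°) = 665 · 0.3127 = 207.9 W/m².
I₃ = I₂ · cos²(66°) = 207.9 · 0.1654 = 34.4 W/m².

I ≈ 34.4 W/m²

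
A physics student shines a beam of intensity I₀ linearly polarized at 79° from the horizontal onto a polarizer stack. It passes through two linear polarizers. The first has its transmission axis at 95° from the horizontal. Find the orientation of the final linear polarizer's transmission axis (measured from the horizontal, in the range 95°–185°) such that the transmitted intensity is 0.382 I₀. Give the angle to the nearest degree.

By Malus's law, I₁ = I₀ cos²(95° − 79°) = I₀ cos²(16°) = 0.924 I₀.
Need I₂/I₀ = 0.382, so cos²(θ − 95°) = 0.382 / 0.924 = 0.4134.
θ − 95° = arccos(√0.4134) = 50.0°, giving θ ≈ 95 + 50.0 = 145.0°.

θ ≈ 145°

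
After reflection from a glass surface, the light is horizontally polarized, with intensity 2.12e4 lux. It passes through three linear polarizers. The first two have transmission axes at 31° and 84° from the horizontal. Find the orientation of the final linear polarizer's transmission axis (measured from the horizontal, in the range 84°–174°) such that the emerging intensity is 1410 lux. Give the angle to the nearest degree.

θ ≈ 144°

By Malus's law, I₁ = I₀ cos²(31° − 0°) = I₀ cos²(31°) = 0.7347 I₀.
I₂ = I₁ cos²(84° − 31°) = 0.7347 I₀ · cos²(53°) = 0.2661 I₀.
Target fraction: 1410 / 2.12e4 lux = 0.06651 of I₀.
Need I₃/I₀ = 0.06651, so cos²(θ − 84°) = 0.06651 / 0.2661 = 0.2499.
θ − 84° = arccos(√0.2499) = 60.0°, giving θ ≈ 84 + 60.0 = 144.0°.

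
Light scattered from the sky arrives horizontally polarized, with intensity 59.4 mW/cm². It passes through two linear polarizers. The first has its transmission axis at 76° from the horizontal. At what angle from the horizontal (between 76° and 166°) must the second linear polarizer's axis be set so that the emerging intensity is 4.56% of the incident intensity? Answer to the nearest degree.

θ ≈ 104°

I₁ = I₀ cos²(76° − 0°) = I₀ cos²(76°) = 0.05853 I₀.
Need I₂/I₀ = 0.0456, so cos²(θ − 76°) = 0.0456 / 0.05853 = 0.7791.
θ − 76° = arccos(√0.7791) = 28.0°, giving θ ≈ 76 + 28.0 = 104.0°.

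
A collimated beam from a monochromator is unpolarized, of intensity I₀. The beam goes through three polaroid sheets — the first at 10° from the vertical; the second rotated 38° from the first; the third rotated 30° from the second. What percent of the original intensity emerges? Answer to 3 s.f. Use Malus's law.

Unpolarized light through the first polarizer → I₁ = ½ I₀, now polarized at 10°.
I₂ = I₁ cos²(38°) = 0.5 · 0.621 I₀ = 0.3105 I₀.
I₃ = I₂ cos²(30°) = 0.3105 · 0.75 I₀ = 0.2329 I₀.
That is 23.29% of the incident intensity.

≈ 23.3%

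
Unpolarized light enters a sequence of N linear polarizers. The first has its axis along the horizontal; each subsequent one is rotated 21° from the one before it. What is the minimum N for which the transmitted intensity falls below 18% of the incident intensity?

N = 9

First polarizer halves the unpolarized light: factor 1/2.
Each further stage multiplies by cos²(21°) = 0.8716.
After N polarizers: T = 0.5·0.8716^(N−1). Require T < 0.18 ⇒ N−1 > ln(0.18/0.5)/ln(0.8716) = 7.43, so N−1 ≥ 8 and N = 9.
Check: N=9 gives T = 0.1665 < 0.18; N=8 gives T = 0.191.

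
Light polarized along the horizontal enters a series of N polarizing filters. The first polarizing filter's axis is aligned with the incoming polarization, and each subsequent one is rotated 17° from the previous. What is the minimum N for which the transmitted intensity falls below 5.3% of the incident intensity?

N = 34

First polarizer is aligned with the polarization: full transmission.
Each further stage multiplies by cos²(17°) = 0.9145.
After N polarizers: T = 0.9145^(N−1). Require T < 0.053 ⇒ N−1 > ln(0.053)/ln(0.9145) = 32.87, so N−1 ≥ 33 and N = 34.
Check: N=34 gives T = 0.0524 < 0.053; N=33 gives T = 0.0573.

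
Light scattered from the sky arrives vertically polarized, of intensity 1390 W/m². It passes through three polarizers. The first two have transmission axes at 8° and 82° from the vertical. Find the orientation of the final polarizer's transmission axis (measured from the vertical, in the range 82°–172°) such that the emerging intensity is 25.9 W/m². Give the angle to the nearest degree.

I₁ = I₀ cos²(8° − 0°) = I₀ cos²(8°) = 0.9806 I₀.
I₂ = I₁ cos²(82° − 8°) = 0.9806 I₀ · cos²(74°) = 0.0745 I₀.
Target fraction: 25.9 / 1390 W/m² = 0.01863 of I₀.
Need I₃/I₀ = 0.01863, so cos²(θ − 82°) = 0.01863 / 0.0745 = 0.2501.
θ − 82° = arccos(√0.2501) = 60.0°, giving θ ≈ 82 + 60.0 = 142.0°.

θ ≈ 142°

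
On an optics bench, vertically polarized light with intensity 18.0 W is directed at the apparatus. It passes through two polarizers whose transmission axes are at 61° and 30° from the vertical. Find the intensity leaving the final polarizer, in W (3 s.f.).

I ≈ 3.11 W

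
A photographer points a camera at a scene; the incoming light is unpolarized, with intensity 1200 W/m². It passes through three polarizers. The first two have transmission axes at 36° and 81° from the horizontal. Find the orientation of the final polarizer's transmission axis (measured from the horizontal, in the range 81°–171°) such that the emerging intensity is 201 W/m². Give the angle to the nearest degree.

θ ≈ 116°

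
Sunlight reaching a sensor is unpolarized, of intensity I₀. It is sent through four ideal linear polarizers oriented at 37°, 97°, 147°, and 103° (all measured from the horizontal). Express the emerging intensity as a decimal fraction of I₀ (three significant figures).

≈ 0.0267 I₀

Unpolarized light through the first polarizer → I₁ = ½ I₀, now polarized at 37°.
I₂ = I₁ cos²(97° − 37°) = 0.5 I₀ · cos²(60°) = 0.125 I₀.
I₃ = I₂ cos²(147° − 97°) = 0.125 I₀ · cos²(50°) = 0.05165 I₀.
I₄ = I₃ cos²(103° − 147°) = 0.05165 I₀ · cos²(44°) = 0.02672 I₀.
Transmitted fraction = 0.02672.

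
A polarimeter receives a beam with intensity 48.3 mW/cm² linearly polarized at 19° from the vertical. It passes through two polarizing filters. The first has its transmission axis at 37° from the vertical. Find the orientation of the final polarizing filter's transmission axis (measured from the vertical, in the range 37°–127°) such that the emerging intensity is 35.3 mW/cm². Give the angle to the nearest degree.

θ ≈ 63°

By Malus's law, I₁ = I₀ cos²(37° − 19°) = I₀ cos²(18°) = 0.9045 I₀.
Target fraction: 35.3 / 48.3 mW/cm² = 0.7308 of I₀.
Need I₂/I₀ = 0.7308, so cos²(θ − 37°) = 0.7308 / 0.9045 = 0.808.
θ − 37° = arccos(√0.808) = 26.0°, giving θ ≈ 37 + 26.0 = 63.0°.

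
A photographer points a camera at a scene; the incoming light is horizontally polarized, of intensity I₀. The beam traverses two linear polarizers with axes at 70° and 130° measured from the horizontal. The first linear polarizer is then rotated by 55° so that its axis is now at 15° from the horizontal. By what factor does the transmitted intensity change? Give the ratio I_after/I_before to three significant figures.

Before rotation:
I₁ = I₀ cos²(70° − 0°) = I₀ cos²(70°) = 0.117 I₀.
I₂ = I₁ cos²(130° − 70°) = 0.117 I₀ · cos²(60°) = 0.02924 I₀.
After rotation:
I₁ = I₀ cos²(15° − 0°) = I₀ cos²(15°) = 0.933 I₀.
Angle between axes 1 and 2: 65°. I₂ = 0.933 I₀ · cos²(65°) = 0.1666 I₀.
Ratio = 0.1666 / 0.02924 = 5.698.

I_new/I_old ≈ 5.70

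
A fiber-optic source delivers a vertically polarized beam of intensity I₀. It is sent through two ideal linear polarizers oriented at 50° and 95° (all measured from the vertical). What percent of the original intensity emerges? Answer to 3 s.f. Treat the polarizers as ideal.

≈ 20.7%

I₁ = I₀ cos²(50° − 0°) = I₀ cos²(50°) = 0.4132 I₀.
I₂ = I₁ cos²(95° − 50°) = 0.4132 I₀ · cos²(45°) = 0.2066 I₀.
That is 20.66% of the incident intensity.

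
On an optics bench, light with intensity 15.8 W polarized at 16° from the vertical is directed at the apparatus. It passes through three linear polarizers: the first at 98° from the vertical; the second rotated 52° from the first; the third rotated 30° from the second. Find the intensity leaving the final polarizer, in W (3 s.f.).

I ≈ 0.0870 W

I₁ = 15.8 W · cos²(82°) = 0.306 W.
I₂ = I₁ · cos²(52°) = 0.306 · 0.379 = 0.116 W.
I₃ = I₂ · cos²(30°) = 0.116 · 0.75 = 0.087 W.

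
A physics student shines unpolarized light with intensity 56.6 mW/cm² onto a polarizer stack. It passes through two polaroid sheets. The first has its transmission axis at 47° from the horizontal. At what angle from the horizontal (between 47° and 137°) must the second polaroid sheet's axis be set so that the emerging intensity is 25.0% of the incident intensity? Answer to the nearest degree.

θ ≈ 92°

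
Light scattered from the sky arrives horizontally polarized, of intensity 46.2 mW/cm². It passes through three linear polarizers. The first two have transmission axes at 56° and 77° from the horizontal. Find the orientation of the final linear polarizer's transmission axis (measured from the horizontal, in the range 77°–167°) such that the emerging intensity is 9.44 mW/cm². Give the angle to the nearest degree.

By Malus's law, I₁ = I₀ cos²(56° − 0°) = I₀ cos²(56°) = 0.3127 I₀.
I₂ = I₁ cos²(77° − 56°) = 0.3127 I₀ · cos²(21°) = 0.2725 I₀.
Target fraction: 9.44 / 46.2 mW/cm² = 0.2043 of I₀.
Need I₃/I₀ = 0.2043, so cos²(θ − 77°) = 0.2043 / 0.2725 = 0.7497.
θ − 77° = arccos(√0.7497) = 30.0°, giving θ ≈ 77 + 30.0 = 107.0°.

θ ≈ 107°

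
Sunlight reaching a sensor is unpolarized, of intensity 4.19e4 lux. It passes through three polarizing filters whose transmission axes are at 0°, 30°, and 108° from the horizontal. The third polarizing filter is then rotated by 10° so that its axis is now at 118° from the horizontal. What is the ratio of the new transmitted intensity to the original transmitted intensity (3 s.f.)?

Before rotation:
Unpolarized light through the first polarizer → I₁ = ½ I₀, now polarized at 0°.
I₂ = I₁ cos²(30° − 0°) = 0.5 I₀ · cos²(30°) = 0.375 I₀.
I₃ = I₂ cos²(108° − 30°) = 0.375 I₀ · cos²(78°) = 0.01621 I₀.
After rotation:
Unpolarized light through the first polarizer → I₁ = ½ I₀, now polarized at 0°.
I₂ = I₁ cos²(30° − 0°) = 0.5 I₀ · cos²(30°) = 0.375 I₀.
I₃ = I₂ cos²(118° − 30°) = 0.375 I₀ · cos²(88°) = 0.0004567 I₀.
Ratio = 0.0004567 / 0.01621 = 0.02818.

I_new/I_old ≈ 0.0282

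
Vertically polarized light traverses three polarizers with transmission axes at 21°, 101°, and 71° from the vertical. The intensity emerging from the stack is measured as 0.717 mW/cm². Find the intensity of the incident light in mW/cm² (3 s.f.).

By Malus's law, I₁ = I₀ cos²(21° − 0°) = I₀ cos²(21°) = 0.8716 I₀.
I₂ = I₁ cos²(101° − 21°) = 0.8716 I₀ · cos²(80°) = 0.02628 I₀.
I₃ = I₂ cos²(71° − 101°) = 0.02628 I₀ · cos²(30°) = 0.01971 I₀.
So 0.717 mW/cm² = 0.01971 I₀, giving I₀ = 0.717/0.01971 = 36.38 mW/cm².

I₀ ≈ 36.4 mW/cm²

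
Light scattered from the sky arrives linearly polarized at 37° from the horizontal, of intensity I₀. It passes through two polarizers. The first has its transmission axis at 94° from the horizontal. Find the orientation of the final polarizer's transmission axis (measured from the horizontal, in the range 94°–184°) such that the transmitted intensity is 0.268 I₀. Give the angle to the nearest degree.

I₁ = I₀ cos²(94° − 37°) = I₀ cos²(57°) = 0.2966 I₀.
Need I₂/I₀ = 0.268, so cos²(θ − 94°) = 0.268 / 0.2966 = 0.9035.
θ − 94° = arccos(√0.9035) = 18.1°, giving θ ≈ 94 + 18.1 = 112.1°.

θ ≈ 112°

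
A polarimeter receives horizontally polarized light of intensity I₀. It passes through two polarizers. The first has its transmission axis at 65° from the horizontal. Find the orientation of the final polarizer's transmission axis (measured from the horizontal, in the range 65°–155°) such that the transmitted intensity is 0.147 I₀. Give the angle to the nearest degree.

By Malus's law, I₁ = I₀ cos²(65° − 0°) = I₀ cos²(65°) = 0.1786 I₀.
Need I₂/I₀ = 0.147, so cos²(θ − 65°) = 0.147 / 0.1786 = 0.823.
θ − 65° = arccos(√0.823) = 24.9°, giving θ ≈ 65 + 24.9 = 89.9°.

θ ≈ 90°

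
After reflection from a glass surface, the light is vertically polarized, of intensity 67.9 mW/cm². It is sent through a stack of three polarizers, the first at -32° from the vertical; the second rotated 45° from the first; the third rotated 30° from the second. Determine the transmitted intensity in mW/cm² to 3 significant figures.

I₁ = 67.9 mW/cm² · cos²(32°) = 48.83 mW/cm².
I₂ = I₁ · cos²(45°) = 48.83 · 0.5 = 24.42 mW/cm².
I₃ = I₂ · cos²(30°) = 24.42 · 0.75 = 18.31 mW/cm².

I ≈ 18.3 mW/cm²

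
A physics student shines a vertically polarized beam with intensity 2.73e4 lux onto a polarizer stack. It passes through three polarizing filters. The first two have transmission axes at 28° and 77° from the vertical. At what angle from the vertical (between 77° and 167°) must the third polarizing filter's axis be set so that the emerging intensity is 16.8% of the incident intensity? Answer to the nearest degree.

θ ≈ 122°

I₁ = I₀ cos²(28° − 0°) = I₀ cos²(28°) = 0.7796 I₀.
I₂ = I₁ cos²(77° − 28°) = 0.7796 I₀ · cos²(49°) = 0.3355 I₀.
Need I₃/I₀ = 0.168, so cos²(θ − 77°) = 0.168 / 0.3355 = 0.5007.
θ − 77° = arccos(√0.5007) = 45.0°, giving θ ≈ 77 + 45.0 = 122.0°.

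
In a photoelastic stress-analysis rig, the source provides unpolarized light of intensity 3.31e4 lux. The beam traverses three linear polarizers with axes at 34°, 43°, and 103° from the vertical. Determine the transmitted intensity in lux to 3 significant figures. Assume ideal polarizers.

I ≈ 4040 lux

Unpolarized light through the first polarizer → I₁ = 3.31e4 lux/2 = 1.655e+04 lux, polarized at 34°.
I₂ = I₁ · cos²(9°) = 1.655e+04 · 0.9755 = 1.614e+04 lux.
I₃ = I₂ · cos²(60°) = 1.614e+04 · 0.25 = 4036 lux.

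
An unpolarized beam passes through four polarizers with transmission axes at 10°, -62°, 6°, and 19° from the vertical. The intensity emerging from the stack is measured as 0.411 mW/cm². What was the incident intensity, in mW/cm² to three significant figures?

Unpolarized light through the first polarizer → I₁ = ½ I₀, now polarized at 10°.
I₂ = I₁ cos²(-62° − 10°) = 0.5 I₀ · cos²(72°) = 0.04775 I₀.
I₃ = I₂ cos²(6° + 62°) = 0.04775 I₀ · cos²(68°) = 0.0067 I₀.
I₄ = I₃ cos²(19° − 6°) = 0.0067 I₀ · cos²(13°) = 0.006361 I₀.
So 0.411 mW/cm² = 0.006361 I₀, giving I₀ = 0.411/0.006361 = 64.61 mW/cm².

I₀ ≈ 64.6 mW/cm²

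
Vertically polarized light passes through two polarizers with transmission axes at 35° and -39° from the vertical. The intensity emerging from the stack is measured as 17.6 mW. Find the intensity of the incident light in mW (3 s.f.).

By Malus's law, I₁ = I₀ cos²(35° − 0°) = I₀ cos²(35°) = 0.671 I₀.
I₂ = I₁ cos²(-39° − 35°) = 0.671 I₀ · cos²(74°) = 0.05098 I₀.
So 17.6 mW = 0.05098 I₀, giving I₀ = 17.6/0.05098 = 345.2 mW.

I₀ ≈ 345 mW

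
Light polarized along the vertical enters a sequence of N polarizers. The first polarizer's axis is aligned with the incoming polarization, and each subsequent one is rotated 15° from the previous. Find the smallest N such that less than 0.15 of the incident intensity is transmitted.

First polarizer is aligned with the polarization: full transmission.
Each further stage multiplies by cos²(15°) = 0.933.
After N polarizers: T = 0.933^(N−1). Require T < 0.15 ⇒ N−1 > ln(0.15)/ln(0.933) = 27.36, so N−1 ≥ 28 and N = 29.
Check: N=29 gives T = 0.1435 < 0.15; N=28 gives T = 0.1538.

N = 29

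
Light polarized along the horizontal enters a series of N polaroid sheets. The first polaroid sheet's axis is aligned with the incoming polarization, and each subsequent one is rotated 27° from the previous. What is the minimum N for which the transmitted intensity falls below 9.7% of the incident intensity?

First polarizer is aligned with the polarization: full transmission.
Each further stage multiplies by cos²(27°) = 0.7939.
After N polarizers: T = 0.7939^(N−1). Require T < 0.097 ⇒ N−1 > ln(0.097)/ln(0.7939) = 10.11, so N−1 ≥ 11 and N = 12.
Check: N=12 gives T = 0.07895 < 0.097; N=11 gives T = 0.09945.

N = 12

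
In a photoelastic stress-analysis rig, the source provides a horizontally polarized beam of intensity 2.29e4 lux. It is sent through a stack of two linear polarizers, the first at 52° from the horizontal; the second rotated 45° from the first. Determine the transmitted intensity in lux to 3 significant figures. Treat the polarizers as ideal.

I₁ = 2.29e4 lux · cos²(52°) = 8680 lux.
I₂ = I₁ · cos²(45°) = 8680 · 0.5 = 4340 lux.

I ≈ 4340 lux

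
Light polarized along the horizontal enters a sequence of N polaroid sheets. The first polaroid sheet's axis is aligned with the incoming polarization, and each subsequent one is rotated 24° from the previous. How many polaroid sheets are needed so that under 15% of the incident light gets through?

N = 12

First polarizer is aligned with the polarization: full transmission.
Each further stage multiplies by cos²(24°) = 0.8346.
After N polarizers: T = 0.8346^(N−1). Require T < 0.15 ⇒ N−1 > ln(0.15)/ln(0.8346) = 10.49, so N−1 ≥ 11 and N = 12.
Check: N=12 gives T = 0.1368 < 0.15; N=11 gives T = 0.1639.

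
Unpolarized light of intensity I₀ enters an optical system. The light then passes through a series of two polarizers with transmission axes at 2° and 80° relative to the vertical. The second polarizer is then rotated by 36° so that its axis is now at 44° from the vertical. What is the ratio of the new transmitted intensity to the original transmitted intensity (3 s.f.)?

I_new/I_old ≈ 12.8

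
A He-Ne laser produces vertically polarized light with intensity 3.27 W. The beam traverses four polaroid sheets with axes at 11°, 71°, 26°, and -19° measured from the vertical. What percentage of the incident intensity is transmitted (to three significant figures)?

I₁ = 3.27 W · cos²(11°) = 3.151 W.
I₂ = I₁ · cos²(60°) = 3.151 · 0.25 = 0.7877 W.
I₃ = I₂ · cos²(45°) = 0.7877 · 0.5 = 0.3939 W.
I₄ = I₃ · cos²(45°) = 0.3939 · 0.5 = 0.1969 W.
That is 6.022% of the incident intensity.

≈ 6.02%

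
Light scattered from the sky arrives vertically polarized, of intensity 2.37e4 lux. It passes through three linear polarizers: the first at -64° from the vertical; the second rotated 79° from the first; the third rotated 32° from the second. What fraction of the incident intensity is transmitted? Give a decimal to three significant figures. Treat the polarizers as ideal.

I/I₀ ≈ 0.00503

By Malus's law, I₁ = 2.37e4 lux · cos²(64°) = 4554 lux.
I₂ = I₁ · cos²(79°) = 4554 · 0.03641 = 165.8 lux.
I₃ = I₂ · cos²(32°) = 165.8 · 0.7192 = 119.3 lux.
Transmitted fraction = 0.005032.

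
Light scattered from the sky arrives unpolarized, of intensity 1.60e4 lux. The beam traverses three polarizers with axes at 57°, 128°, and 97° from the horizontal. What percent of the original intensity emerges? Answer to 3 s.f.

Unpolarized light through the first polarizer → I₁ = 1.60e4 lux/2 = 8000 lux, polarized at 57°.
I₂ = I₁ · cos²(71°) = 8000 · 0.106 = 848 lux.
I₃ = I₂ · cos²(31°) = 848 · 0.7347 = 623 lux.
That is 3.894% of the incident intensity.

≈ 3.89%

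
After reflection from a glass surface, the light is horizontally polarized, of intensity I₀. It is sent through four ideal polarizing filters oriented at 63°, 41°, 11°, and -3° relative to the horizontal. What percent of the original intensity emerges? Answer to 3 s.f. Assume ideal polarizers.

I₁ = I₀ cos²(63° − 0°) = I₀ cos²(63°) = 0.2061 I₀.
I₂ = I₁ cos²(41° − 63°) = 0.2061 I₀ · cos²(22°) = 0.1772 I₀.
I₃ = I₂ cos²(11° − 41°) = 0.1772 I₀ · cos²(30°) = 0.1329 I₀.
I₄ = I₃ cos²(-3° − 11°) = 0.1329 I₀ · cos²(14°) = 0.1251 I₀.
That is 12.51% of the incident intensity.

≈ 12.5%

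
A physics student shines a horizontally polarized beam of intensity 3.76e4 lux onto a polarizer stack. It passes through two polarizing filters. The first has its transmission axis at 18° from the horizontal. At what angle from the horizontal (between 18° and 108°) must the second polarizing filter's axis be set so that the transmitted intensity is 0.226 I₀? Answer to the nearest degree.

θ ≈ 78°

By Malus's law, I₁ = I₀ cos²(18° − 0°) = I₀ cos²(18°) = 0.9045 I₀.
Need I₂/I₀ = 0.226, so cos²(θ − 18°) = 0.226 / 0.9045 = 0.2499.
θ − 18° = arccos(√0.2499) = 60.0°, giving θ ≈ 18 + 60.0 = 78.0°.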